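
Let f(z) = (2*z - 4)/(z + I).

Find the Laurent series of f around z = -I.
(-4 - 2*I)/(z + I) + 2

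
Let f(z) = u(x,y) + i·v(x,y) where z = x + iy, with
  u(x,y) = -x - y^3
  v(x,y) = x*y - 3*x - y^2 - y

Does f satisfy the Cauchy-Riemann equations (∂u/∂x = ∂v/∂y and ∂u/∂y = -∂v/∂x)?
∂u/∂x = -1
∂v/∂y = x - 2*y - 1
∂u/∂y = -3*y^2
∂v/∂x = y - 3
∂u/∂x ≠ ∂v/∂y and ∂u/∂y ≠ -∂v/∂x; the Cauchy-Riemann equations are not satisfied, so f is not analytic.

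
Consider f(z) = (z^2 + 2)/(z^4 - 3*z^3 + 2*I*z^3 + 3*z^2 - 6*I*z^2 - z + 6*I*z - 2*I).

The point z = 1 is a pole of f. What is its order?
3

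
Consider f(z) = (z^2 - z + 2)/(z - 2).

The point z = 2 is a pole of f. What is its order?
1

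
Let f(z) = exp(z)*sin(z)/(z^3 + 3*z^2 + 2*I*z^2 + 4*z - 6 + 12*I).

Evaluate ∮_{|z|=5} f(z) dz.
By the residue theorem, ∮_C f(z) dz = 2πi · (sum of the residues of f at the poles inside |z| = 5).

The denominator factors as (z + 1 - 2*I)*(z + 3 + 3*I)*(z - 1 + I), so the singularities of f are simple poles at z = -1 + 2*I, z = -3 - 3*I, z = 1 - I.
  |-1 + 2*I|² = 5 < 25 = 5², so this pole is inside the contour.
  |-3 - 3*I|² = 18 < 25 = 5², so this pole is inside the contour.
  |1 - I|² = 2 < 25 = 5², so this pole is inside the contour.

With P(z) = exp(z)*sin(z) and Q(z) = z^3 + 3*z^2 + 2*I*z^2 + 4*z - 6 + 12*I, each pole is simple, so Res(f, z₀) = P(z₀)/Q'(z₀) with Q'(z) = 3*z^2 + 6*z + 4*I*z + 4.
  Res(f, -1 + 2*I) = P(-1 + 2*I)/Q'(-1 + 2*I) = (-exp(-1 + 2*I)*sin(1 - 2*I))/(-19 - 4*I) = (19/377 - 4*I/377)*exp(-1 + 2*I)*sin(1 - 2*I)
  Res(f, -3 - 3*I) = P(-3 - 3*I)/Q'(-3 - 3*I) = (-exp(-3 - 3*I)*sin(3 + 3*I))/(-2 + 24*I) = (1/290 + 6*I/145)*exp(-3 - 3*I)*sin(3 + 3*I)
  Res(f, 1 - I) = P(1 - I)/Q'(1 - I) = (exp(1 - I)*sin(1 - I))/(14 - 8*I) = (7/130 + 2*I/65)*exp(1 - I)*sin(1 - I)

Sum of residues inside C: (7/130 + 2*I/65)*exp(1 - I)*sin(1 - I) + (1/290 + 6*I/145)*exp(-3 - 3*I)*sin(3 + 3*I) + (19/377 - 4*I/377)*exp(-1 + 2*I)*sin(1 - 2*I)
∮_C f(z) dz = 2πi · ((7/130 + 2*I/65)*exp(1 - I)*sin(1 - I) + (1/290 + 6*I/145)*exp(-3 - 3*I)*sin(3 + 3*I) + (19/377 - 4*I/377)*exp(-1 + 2*I)*sin(1 - 2*I)) = pi*(-12/145 + I/145)*exp(-3 - 3*I)*sin(3 + 3*I) + pi*(8/377 + 38*I/377)*exp(-1 + 2*I)*sin(1 - 2*I) + pi*(-4/65 + 7*I/65)*exp(1 - I)*sin(1 - I)

Final answer: pi*(-12/145 + I/145)*exp(-3 - 3*I)*sin(3 + 3*I) + pi*(8/377 + 38*I/377)*exp(-1 + 2*I)*sin(1 - 2*I) + pi*(-4/65 + 7*I/65)*exp(1 - I)*sin(1 - I)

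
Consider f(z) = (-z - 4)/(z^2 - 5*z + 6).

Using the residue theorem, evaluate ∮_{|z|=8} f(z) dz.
-2*I*pi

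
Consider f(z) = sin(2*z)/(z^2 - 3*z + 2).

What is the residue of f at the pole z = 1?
Write f(z) = P(z)/Q(z) with P(z) = sin(2*z) and Q(z) = z^2 - 3*z + 2.
The denominator factors as Q(z) = (z - 1)*(z - 2), so z = 1 is a simple zero of Q and P is analytic there; z = 1 is therefore a simple pole and
  Res(f, z₀) = P(z₀)/Q'(z₀).

Q'(z) = 2*z - 3, so Q'(1) = -1.
P(1) = sin(2).

Res(f, 1) = (sin(2))/(-1) = -sin(2)

Final answer: -sin(2)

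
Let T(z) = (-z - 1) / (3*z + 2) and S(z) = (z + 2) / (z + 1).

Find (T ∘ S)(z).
(-2*z - 3)/(5*z + 8)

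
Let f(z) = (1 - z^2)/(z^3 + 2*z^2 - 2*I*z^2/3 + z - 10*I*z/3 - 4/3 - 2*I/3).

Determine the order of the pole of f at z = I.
Factor the denominator:
  z^3 + 2*z^2 - 2*I*z^2/3 + z - 10*I*z/3 - 4/3 - 2*I/3 = (z - I)*(z - 2*I/3)*(z + 2 + I)

The numerator P(z) = 1 - z^2 has P(I) = 2 ≠ 0, so no factor of (z - I) cancels.
Near z = I we can therefore write f(z) = g(z)/(z - I) with g analytic at I and g(I) ≠ 0 (g is the numerator divided by the remaining denominator factors).

Hence z = I is a pole of order 1.

Final answer: 1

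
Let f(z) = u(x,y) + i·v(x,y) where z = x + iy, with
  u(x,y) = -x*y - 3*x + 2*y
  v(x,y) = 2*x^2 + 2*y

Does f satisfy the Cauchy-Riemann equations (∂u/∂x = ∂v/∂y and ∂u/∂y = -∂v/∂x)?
∂u/∂x = -y - 3
∂v/∂y = 2
∂u/∂y = 2 - x
∂v/∂x = 4*x
∂u/∂x ≠ ∂v/∂y and ∂u/∂y ≠ -∂v/∂x; the Cauchy-Riemann equations are not satisfied, so f is not analytic.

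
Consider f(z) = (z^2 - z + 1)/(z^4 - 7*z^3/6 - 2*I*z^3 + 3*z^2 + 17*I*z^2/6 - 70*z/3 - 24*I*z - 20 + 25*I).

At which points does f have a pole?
The singularities of f are the zeros of the denominator. Factoring,
  z^4 - 7*z^3/6 - 2*I*z^3 + 3*z^2 + 17*I*z^2/6 - 70*z/3 - 24*I*z - 20 + 25*I = (z + 3/2 - 3*I)*(z - I)*(z + 1/3 + 3*I)*(z - 3 - I)
so the candidates are z = -3/2 + 3*I, z = I, z = -1/3 - 3*I, z = 3 + I.

Check the numerator P(z) = z^2 - z + 1 at each one:
  P(-3/2 + 3*I) = -17/4 - 12*I ≠ 0, so z = -3/2 + 3*I is a (simple) pole.
  P(I) = -I ≠ 0, so z = I is a (simple) pole.
  P(-1/3 - 3*I) = -68/9 + 5*I ≠ 0, so z = -1/3 - 3*I is a (simple) pole.
  P(3 + I) = 6 + 5*I ≠ 0, so z = 3 + I is a (simple) pole.

Poles of f: {-3/2 + 3*I, -1/3 - 3*I, I, 3 + I}

Final answer: {-3/2 + 3*I, -1/3 - 3*I, I, 3 + I}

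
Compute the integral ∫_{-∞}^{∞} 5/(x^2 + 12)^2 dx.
Let f(z) = 5/(z^2 + 12)^2. The denominator has no real zeros and deg Q - deg P = 4 ≥ 2, so the integral of f over the upper semicircle |z| = R tends to 0 as R → ∞. Closing the contour in the upper half-plane,
  ∫_{-∞}^{∞} f(x) dx = 2πi · Σ Res(f, z_k)  over the poles with Im z_k > 0.

Zeros of the denominator: z^2 + 12 = 0 gives z = ±2*sqrt(3)*I.
Upper half-plane: z = 2*sqrt(3)*I (a pole of order 2).

Write f(z) = g(z)/(z - 2*sqrt(3)*I)^2 with g(z) = 5/(z + 2*sqrt(3)*I)^2. For a double pole, Res(f, z₀) = g'(z₀):
  g'(z) = -10/(z + 2*sqrt(3)*I)^3
  Res(f, 2*sqrt(3)*I) = g'(2*sqrt(3)*I) = -5*sqrt(3)*I/288

∫_{-∞}^{∞} f(x) dx = 2πi · (-5*sqrt(3)*I/288) = 5*sqrt(3)*pi/144

Final answer: 5*sqrt(3)*pi/144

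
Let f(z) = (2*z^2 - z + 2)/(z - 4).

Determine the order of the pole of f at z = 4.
Factor the denominator:
  z - 4 = (z - 4)

The numerator P(z) = 2*z^2 - z + 2 has P(4) = 30 ≠ 0, so no factor of (z - 4) cancels.
Near z = 4 we can therefore write f(z) = g(z)/(z - 4) with g analytic at 4 and g(4) ≠ 0 (g is just the numerator).

Hence z = 4 is a pole of order 1.

Final answer: 1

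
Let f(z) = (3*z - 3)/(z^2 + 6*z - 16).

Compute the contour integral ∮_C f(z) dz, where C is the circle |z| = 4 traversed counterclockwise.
By the residue theorem, ∮_C f(z) dz = 2πi · (sum of the residues of f at the poles inside |z| = 4).

The denominator factors as (z - 2)*(z + 8), so the singularities of f are simple poles at z = 2, z = -8.
  |2|² = 4 < 16 = 4², so this pole is inside the contour.
  |-8|² = 64 > 16 = 4², so this pole is outside the contour.

With P(z) = 3*z - 3 and Q(z) = z^2 + 6*z - 16, each pole is simple, so Res(f, z₀) = P(z₀)/Q'(z₀) with Q'(z) = 2*z + 6.
  Res(f, 2) = P(2)/Q'(2) = (3)/(10) = 3/10

∮_C f(z) dz = 2πi · (3/10) = 3*I*pi/5

Final answer: 3*I*pi/5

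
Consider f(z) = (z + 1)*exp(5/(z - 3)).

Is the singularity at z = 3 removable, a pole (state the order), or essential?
Let u = z - 3. Then
  e^(5/u) = Σ_{k≥0} (5)^k/(k!·u^k) = 1 + 5/u + 25/(2*u^2) + 125/(6*u^3) + ...
which has infinitely many negative powers of u, so exp(5/(z - 3)) has an essential singularity at z = 3.
The extra factor z + 1 is a nonzero polynomial; if the product had at most a pole at z = 3, dividing by that polynomial would leave exp(5/(z - 3)) with at most a pole too — contradiction. (Equivalently, the product's Laurent series still has infinitely many negative powers.)
So the singularity is essential.

Final answer: essential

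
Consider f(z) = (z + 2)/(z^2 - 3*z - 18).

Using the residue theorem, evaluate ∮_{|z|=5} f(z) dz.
2*I*pi/9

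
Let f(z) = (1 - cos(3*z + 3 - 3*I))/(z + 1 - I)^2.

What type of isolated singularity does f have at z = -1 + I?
Let u = z + 1 - I. The argument of cos is 3*z + 3 - 3*I = 3u, so
  f = (1 - cos(3u))/u^2 = ((3u)^2/2 - (3u)^4/24 + ...)/u^2 = 9/2 - (27/8)*u^2 + ...
The Laurent expansion about u = 0 has no negative powers; equivalently lim_{z→-1 + I} f(z) = 9/2 exists and is finite.
So the singularity is removable.

Final answer: removable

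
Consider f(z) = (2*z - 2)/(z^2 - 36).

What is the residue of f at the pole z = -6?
7/6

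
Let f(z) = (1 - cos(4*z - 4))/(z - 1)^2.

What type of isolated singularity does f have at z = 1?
Let u = z - 1. The argument of cos is 4*z - 4 = 4u, so
  f = (1 - cos(4u))/u^2 = ((4u)^2/2 - (4u)^4/24 + ...)/u^2 = 8 - (32/3)*u^2 + ...
The Laurent expansion about u = 0 has no negative powers; equivalently lim_{z→1} f(z) = 8 exists and is finite.
So the singularity is removable.

Final answer: removable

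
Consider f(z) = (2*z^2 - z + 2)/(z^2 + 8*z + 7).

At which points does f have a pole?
The singularities of f are the zeros of the denominator. Factoring,
  z^2 + 8*z + 7 = (z + 7)*(z + 1)
so the candidates are z = -7, z = -1.

Check the numerator P(z) = 2*z^2 - z + 2 at each one:
  P(-7) = 107 ≠ 0, so z = -7 is a (simple) pole.
  P(-1) = 5 ≠ 0, so z = -1 is a (simple) pole.

Poles of f: {-7, -1}

Final answer: {-7, -1}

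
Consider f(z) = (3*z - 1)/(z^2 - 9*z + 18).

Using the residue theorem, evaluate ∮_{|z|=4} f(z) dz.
-16*I*pi/3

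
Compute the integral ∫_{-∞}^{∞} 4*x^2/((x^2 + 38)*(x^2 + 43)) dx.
Let f(z) = 4*z^2/((z^2 + 38)*(z^2 + 43)). The denominator has no real zeros and deg Q - deg P = 2 ≥ 2, so the integral of f over the upper semicircle |z| = R tends to 0 as R → ∞. Closing the contour in the upper half-plane,
  ∫_{-∞}^{∞} f(x) dx = 2πi · Σ Res(f, z_k)  over the poles with Im z_k > 0.

Zeros of the denominator: z^2 + 38 = 0 gives z = ±sqrt(38)*I; z^2 + 43 = 0 gives z = ±sqrt(43)*I.
Upper half-plane: z = sqrt(38)*I, z = sqrt(43)*I (simple).

Each pole is a simple zero of Q(z) = z^4 + 81*z^2 + 1634, so Res(f, z₀) = P(z₀)/Q'(z₀) with P(z) = 4*z^2, Q'(z) = 4*z^3 + 162*z:
  Res(f, sqrt(38)*I) = (-152)/(10*sqrt(38)*I) = 2*sqrt(38)*I/5
  Res(f, sqrt(43)*I) = (-172)/(-10*sqrt(43)*I) = -2*sqrt(43)*I/5

Sum of residues: 2*I*(-sqrt(43) + sqrt(38))/5
∫_{-∞}^{∞} f(x) dx = 2πi · (2*I*(-sqrt(43) + sqrt(38))/5) = 4*pi*(-sqrt(38) + sqrt(43))/5

Final answer: 4*pi*(-sqrt(38) + sqrt(43))/5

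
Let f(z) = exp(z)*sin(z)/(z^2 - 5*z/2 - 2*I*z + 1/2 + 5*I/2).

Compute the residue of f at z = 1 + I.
-2*exp(1 + I)*sin(1 + I)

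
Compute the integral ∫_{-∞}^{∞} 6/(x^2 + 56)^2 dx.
Let f(z) = 6/(z^2 + 56)^2. The denominator has no real zeros and deg Q - deg P = 4 ≥ 2, so the integral of f over the upper semicircle |z| = R tends to 0 as R → ∞. Closing the contour in the upper half-plane,
  ∫_{-∞}^{∞} f(x) dx = 2πi · Σ Res(f, z_k)  over the poles with Im z_k > 0.

Zeros of the denominator: z^2 + 56 = 0 gives z = ±2*sqrt(14)*I.
Upper half-plane: z = 2*sqrt(14)*I (a pole of order 2).

Write f(z) = g(z)/(z - 2*sqrt(14)*I)^2 with g(z) = 6/(z + 2*sqrt(14)*I)^2. For a double pole, Res(f, z₀) = g'(z₀):
  g'(z) = -12/(z + 2*sqrt(14)*I)^3
  Res(f, 2*sqrt(14)*I) = g'(2*sqrt(14)*I) = -3*sqrt(14)*I/3136

∫_{-∞}^{∞} f(x) dx = 2πi · (-3*sqrt(14)*I/3136) = 3*sqrt(14)*pi/1568

Final answer: 3*sqrt(14)*pi/1568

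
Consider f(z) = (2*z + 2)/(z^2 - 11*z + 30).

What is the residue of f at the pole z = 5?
-12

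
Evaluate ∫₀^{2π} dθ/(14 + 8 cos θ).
Let J = ∫₀^{2π} dθ/(14 + 8 cos θ).
Put z = e^{iθ}: then cos θ = (z + 1/z)/2, dθ = dz/(iz), and z runs once counterclockwise around |z| = 1:
  J = ∮_{|z|=1} 1/(14 + 8*(z + 1/z)/2) · dz/(iz) = (2/i) ∮_{|z|=1} dz/(8*z^2 + 28*z + 8).
The roots of 8*z^2 + 28*z + 8 are z = (-14 ± sqrt(14^2 - 8^2))/8, with sqrt(132) = 2*sqrt(33); their product is 1, so only z₊ = -7/4 + sqrt(33)/4 lies inside the unit circle (z₋ = -7/4 - sqrt(33)/4 lies outside).
z₊ is a simple zero of q(z) = 8*z^2 + 28*z + 8, so Res(1/q, z₊) = 1/q'(z₊) with q'(z) = 16*z + 28; and q'(z₊) = 8*(z₊ - z₋) = 4*sqrt(33).
Therefore J = (2/i) · 2πi · 1/(4*sqrt(33)) = 2*pi/(2*sqrt(33)) = sqrt(33)*pi/33

Final answer: sqrt(33)*pi/33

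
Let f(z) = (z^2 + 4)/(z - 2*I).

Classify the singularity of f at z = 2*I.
The numerator vanishes at z = 2*I ((2*I)^2 = -4), so it is divisible by z - 2*I:
  z^2 + 4 = (z - 2*I)*(z + 2*I)
Hence for z ≠ 2*I, f(z) = z + 2*I, a polynomial, and lim_{z→2*I} f(z) = 4*I is finite.
So the singularity is removable.

Final answer: removable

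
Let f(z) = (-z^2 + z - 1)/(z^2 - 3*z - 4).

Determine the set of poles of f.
The singularities of f are the zeros of the denominator. Factoring,
  z^2 - 3*z - 4 = (z + 1)*(z - 4)
so the candidates are z = -1, z = 4.

Check the numerator P(z) = -z^2 + z - 1 at each one:
  P(-1) = -3 ≠ 0, so z = -1 is a (simple) pole.
  P(4) = -13 ≠ 0, so z = 4 is a (simple) pole.

Poles of f: {-1, 4}

Final answer: {-1, 4}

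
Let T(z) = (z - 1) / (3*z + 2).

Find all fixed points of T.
{-1/6 - sqrt(11)*I/6, -1/6 + sqrt(11)*I/6}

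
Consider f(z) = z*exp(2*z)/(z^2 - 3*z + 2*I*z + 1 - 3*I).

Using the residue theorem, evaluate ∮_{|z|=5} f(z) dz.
pi*(2 + 4*I)*exp(4 - 2*I) + pi*(-2 - 2*I)*exp(2 - 2*I)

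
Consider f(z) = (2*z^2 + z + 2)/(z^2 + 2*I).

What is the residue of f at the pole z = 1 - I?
Write f(z) = P(z)/Q(z) with P(z) = 2*z^2 + z + 2 and Q(z) = z^2 + 2*I.
The denominator factors as Q(z) = (z - 1 + I)*(z + 1 - I), so z = 1 - I is a simple zero of Q and P is analytic there; z = 1 - I is therefore a simple pole and
  Res(f, z₀) = P(z₀)/Q'(z₀).

Q'(z) = 2*z, so Q'(1 - I) = 2 - 2*I.
P(1 - I) = 3 - 5*I.

Res(f, 1 - I) = (3 - 5*I)/(2 - 2*I) = 2 - I/2

Final answer: 2 - I/2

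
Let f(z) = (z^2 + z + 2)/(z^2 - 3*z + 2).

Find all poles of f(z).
The singularities of f are the zeros of the denominator. Factoring,
  z^2 - 3*z + 2 = (z - 2)*(z - 1)
so the candidates are z = 2, z = 1.

Check the numerator P(z) = z^2 + z + 2 at each one:
  P(2) = 8 ≠ 0, so z = 2 is a (simple) pole.
  P(1) = 4 ≠ 0, so z = 1 is a (simple) pole.

Poles of f: {1, 2}

Final answer: {1, 2}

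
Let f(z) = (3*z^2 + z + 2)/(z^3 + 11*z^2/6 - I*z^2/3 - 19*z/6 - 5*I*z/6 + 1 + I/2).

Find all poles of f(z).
The singularities of f are the zeros of the denominator. Factoring,
  z^3 + 11*z^2/6 - I*z^2/3 - 19*z/6 - 5*I*z/6 + 1 + I/2 = (z - 2/3 - I/3)*(z - 1/2)*(z + 3)
so the candidates are z = 2/3 + I/3, z = 1/2, z = -3.

Check the numerator P(z) = 3*z^2 + z + 2 at each one:
  P(2/3 + I/3) = 11/3 + 5*I/3 ≠ 0, so z = 2/3 + I/3 is a (simple) pole.
  P(1/2) = 13/4 ≠ 0, so z = 1/2 is a (simple) pole.
  P(-3) = 26 ≠ 0, so z = -3 is a (simple) pole.

Poles of f: {-3, 1/2, 2/3 + I/3}

Final answer: {-3, 1/2, 2/3 + I/3}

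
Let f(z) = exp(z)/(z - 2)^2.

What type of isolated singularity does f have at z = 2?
Write f(z) = g(z)/(z - 2)^2 with g(z) = exp(z).
g is entire and g(2) = exp(2) ≠ 0, so no factor of (z - 2) cancels: the Laurent expansion of f about z = 2 starts at the power -2, i.e. lim_{z→z₀} (z - z₀)^2 f(z) = exp(2) is finite and nonzero.
So z = 2 is a pole of order 2.

Final answer: pole of order 2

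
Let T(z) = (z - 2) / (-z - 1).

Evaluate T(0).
Substitute z = 0:
  numerator:   (0) - 2 = -2
  denominator: -(0) - 1 = -1
T(0) = (-2)/(-1) = 2

Final answer: 2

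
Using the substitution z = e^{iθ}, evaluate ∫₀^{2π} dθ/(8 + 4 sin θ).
sqrt(3)*pi/6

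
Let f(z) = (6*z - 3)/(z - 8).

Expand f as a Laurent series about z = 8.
45/(z - 8) + 6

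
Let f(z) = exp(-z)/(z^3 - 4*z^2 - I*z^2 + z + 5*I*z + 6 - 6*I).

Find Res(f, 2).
Write f(z) = P(z)/Q(z) with P(z) = exp(-z) and Q(z) = z^3 - 4*z^2 - I*z^2 + z + 5*I*z + 6 - 6*I.
The denominator factors as Q(z) = (z + 1 - I)*(z - 2)*(z - 3), so z = 2 is a simple zero of Q and P is analytic there; z = 2 is therefore a simple pole and
  Res(f, z₀) = P(z₀)/Q'(z₀).

Q'(z) = 3*z^2 - 8*z - 2*I*z + 1 + 5*I, so Q'(2) = -3 + I.
P(2) = exp(-2).

Res(f, 2) = (exp(-2))/(-3 + I) = (-3/10 - I/10)*exp(-2)

Final answer: (-3/10 - I/10)*exp(-2)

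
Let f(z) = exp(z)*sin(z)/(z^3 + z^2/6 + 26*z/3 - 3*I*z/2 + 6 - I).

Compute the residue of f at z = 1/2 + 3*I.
(-2508/54085 - 1224*I/54085)*exp(1/2 + 3*I)*sin(1/2 + 3*I)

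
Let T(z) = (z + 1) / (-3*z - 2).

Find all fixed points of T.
T(z) = z means z + 1 = z*(-3*z - 2), i.e.
  -3*z^2 - 3*z - 1 = 0.
Discriminant: (-3)^2 - 4*(-3)*(-1) = -3, so the roots are complex conjugates.
  z = (3 ± I*sqrt(3))/(2*(-3))
Fixed points: {-1/2 - sqrt(3)*I/6, -1/2 + sqrt(3)*I/6}

Final answer: {-1/2 - sqrt(3)*I/6, -1/2 + sqrt(3)*I/6}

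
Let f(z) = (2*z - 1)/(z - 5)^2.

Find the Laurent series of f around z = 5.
9/(z - 5)^2 + 2/(z - 5)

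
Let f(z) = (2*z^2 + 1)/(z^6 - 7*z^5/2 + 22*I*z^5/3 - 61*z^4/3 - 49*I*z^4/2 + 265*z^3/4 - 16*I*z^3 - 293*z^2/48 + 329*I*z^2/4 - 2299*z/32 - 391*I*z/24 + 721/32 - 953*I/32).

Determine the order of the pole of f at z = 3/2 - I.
Factor the denominator:
  z^6 - 7*z^5/2 + 22*I*z^5/3 - 61*z^4/3 - 49*I*z^4/2 + 265*z^3/4 - 16*I*z^3 - 293*z^2/48 + 329*I*z^2/4 - 2299*z/32 - 391*I*z/24 + 721/32 - 953*I/32 = (z - 3/2 + I)^4*(z + 1 + I/3)*(z + 3/2 + 3*I)

The numerator P(z) = 2*z^2 + 1 has P(3/2 - I) = 7/2 - 6*I ≠ 0, so no factor of (z - 3/2 + I) cancels.
Near z = 3/2 - I we can therefore write f(z) = g(z)/(z - 3/2 + I)^4 with g analytic at 3/2 - I and g(3/2 - I) ≠ 0 (g is the numerator divided by the remaining denominator factors).

Hence z = 3/2 - I is a pole of order 4.

Final answer: 4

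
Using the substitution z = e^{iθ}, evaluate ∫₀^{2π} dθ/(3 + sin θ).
sqrt(2)*pi/2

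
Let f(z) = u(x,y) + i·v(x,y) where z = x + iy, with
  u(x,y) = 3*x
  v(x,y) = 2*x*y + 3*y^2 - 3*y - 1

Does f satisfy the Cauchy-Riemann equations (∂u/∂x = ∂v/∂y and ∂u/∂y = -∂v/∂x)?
∂u/∂x = 3
∂v/∂y = 2*x + 6*y - 3
∂u/∂y = 0
∂v/∂x = 2*y
∂u/∂x ≠ ∂v/∂y and ∂u/∂y ≠ -∂v/∂x; the Cauchy-Riemann equations are not satisfied, so f is not analytic.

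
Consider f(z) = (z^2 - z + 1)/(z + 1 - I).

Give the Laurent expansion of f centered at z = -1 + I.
Put w = z - (-1 + I), i.e. z = w - 1 + I. The denominator is w, so it suffices to rewrite the numerator in powers of w.

P(z) = z^2 - z + 1
P(w - 1 + I) = 2 - 3*I + (-3 + 2*I)*w + w^2

Dividing each term by w:
  f = (2 - 3*I)/w - 3 + 2*I + w

Substituting back w = z + 1 - I:
  f(z) = (2 - 3*I)/(z + 1 - I) - 3 + 2*I + (z + 1 - I)

The series is finite because the numerator is a polynomial; the negative powers form the principal part, and the coefficient of 1/(z + 1 - I) gives Res(f, -1 + I) = 2 - 3*I.

Final answer: (2 - 3*I)/(z + 1 - I) - 3 + 2*I + (z + 1 - I)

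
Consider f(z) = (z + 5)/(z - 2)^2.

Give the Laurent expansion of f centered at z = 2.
Put w = z - (2), i.e. z = w + 2. The denominator is w^2, so it suffices to rewrite the numerator in powers of w.

P(z) = z + 5
P(w + 2) = 7 + w

Dividing each term by w^2:
  f = 7/w^2 + 1/w

Substituting back w = z - 2:
  f(z) = 7/(z - 2)^2 + 1/(z - 2)

The series is finite because the numerator is a polynomial; the negative powers form the principal part, and the coefficient of 1/(z - 2) gives Res(f, 2) = 1.

Final answer: 7/(z - 2)^2 + 1/(z - 2)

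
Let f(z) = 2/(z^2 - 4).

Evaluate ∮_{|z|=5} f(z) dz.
By the residue theorem, ∮_C f(z) dz = 2πi · (sum of the residues of f at the poles inside |z| = 5).

The denominator factors as (z - 2)*(z + 2), so the singularities of f are simple poles at z = 2, z = -2.
  |2|² = 4 < 25 = 5², so this pole is inside the contour.
  |-2|² = 4 < 25 = 5², so this pole is inside the contour.

With P(z) = 2 and Q(z) = z^2 - 4, each pole is simple, so Res(f, z₀) = P(z₀)/Q'(z₀) with Q'(z) = 2*z.
  Res(f, 2) = P(2)/Q'(2) = (2)/(4) = 1/2
  Res(f, -2) = P(-2)/Q'(-2) = (2)/(-4) = -1/2

Sum of residues inside C: 0
∮_C f(z) dz = 2πi · (0) = 0

Final answer: 0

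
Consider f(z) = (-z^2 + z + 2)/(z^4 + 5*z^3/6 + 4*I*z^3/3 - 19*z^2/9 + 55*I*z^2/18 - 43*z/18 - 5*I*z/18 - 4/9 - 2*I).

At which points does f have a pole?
The singularities of f are the zeros of the denominator. Factoring,
  z^4 + 5*z^3/6 + 4*I*z^3/3 - 19*z^2/9 + 55*I*z^2/18 - 43*z/18 - 5*I*z/18 - 4/9 - 2*I = (z + 3/2 - I/3)*(z - 1 + I)*(z - 2/3 + 2*I/3)*(z + 1)
so the candidates are z = -3/2 + I/3, z = 1 - I, z = 2/3 - 2*I/3, z = -1.

Check the numerator P(z) = -z^2 + z + 2 at each one:
  P(-3/2 + I/3) = -59/36 + 4*I/3 ≠ 0, so z = -3/2 + I/3 is a (simple) pole.
  P(1 - I) = 3 + I ≠ 0, so z = 1 - I is a (simple) pole.
  P(2/3 - 2*I/3) = 8/3 + 2*I/9 ≠ 0, so z = 2/3 - 2*I/3 is a (simple) pole.
  P(-1) = 0, so the factor (z + 1) cancels and z = -1 is only a removable singularity, not a pole.

Poles of f: {-3/2 + I/3, 2/3 - 2*I/3, 1 - I}

Final answer: {-3/2 + I/3, 2/3 - 2*I/3, 1 - I}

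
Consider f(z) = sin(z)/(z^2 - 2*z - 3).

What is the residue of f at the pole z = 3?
Write f(z) = P(z)/Q(z) with P(z) = sin(z) and Q(z) = z^2 - 2*z - 3.
The denominator factors as Q(z) = (z + 1)*(z - 3), so z = 3 is a simple zero of Q and P is analytic there; z = 3 is therefore a simple pole and
  Res(f, z₀) = P(z₀)/Q'(z₀).

Q'(z) = 2*z - 2, so Q'(3) = 4.
P(3) = sin(3).

Res(f, 3) = (sin(3))/(4) = sin(3)/4

Final answer: sin(3)/4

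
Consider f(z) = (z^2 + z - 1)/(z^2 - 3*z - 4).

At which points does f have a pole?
{-1, 4}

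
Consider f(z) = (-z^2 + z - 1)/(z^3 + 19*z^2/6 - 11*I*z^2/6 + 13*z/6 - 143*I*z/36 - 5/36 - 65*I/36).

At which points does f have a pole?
The singularities of f are the zeros of the denominator. Factoring,
  z^3 + 19*z^2/6 - 11*I*z^2/6 + 13*z/6 - 143*I*z/36 - 5/36 - 65*I/36 = (z + 2/3 - I/2)*(z + 3/2 - I/3)*(z + 1 - I)
so the candidates are z = -2/3 + I/2, z = -3/2 + I/3, z = -1 + I.

Check the numerator P(z) = -z^2 + z - 1 at each one:
  P(-2/3 + I/2) = -67/36 + 7*I/6 ≠ 0, so z = -2/3 + I/2 is a (simple) pole.
  P(-3/2 + I/3) = -167/36 + 4*I/3 ≠ 0, so z = -3/2 + I/3 is a (simple) pole.
  P(-1 + I) = -2 + 3*I ≠ 0, so z = -1 + I is a (simple) pole.

Poles of f: {-3/2 + I/3, -1 + I, -2/3 + I/2}

Final answer: {-3/2 + I/3, -1 + I, -2/3 + I/2}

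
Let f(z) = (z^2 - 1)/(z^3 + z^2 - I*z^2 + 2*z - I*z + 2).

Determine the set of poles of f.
The singularities of f are the zeros of the denominator. Factoring,
  z^3 + z^2 - I*z^2 + 2*z - I*z + 2 = (z + I)*(z - 2*I)*(z + 1)
so the candidates are z = -I, z = 2*I, z = -1.

Check the numerator P(z) = z^2 - 1 at each one:
  P(-I) = -2 ≠ 0, so z = -I is a (simple) pole.
  P(2*I) = -5 ≠ 0, so z = 2*I is a (simple) pole.
  P(-1) = 0, so the factor (z + 1) cancels and z = -1 is only a removable singularity, not a pole.

Poles of f: {-I, 2*I}

Final answer: {-I, 2*I}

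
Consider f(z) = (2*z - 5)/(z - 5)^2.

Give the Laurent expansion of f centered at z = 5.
5/(z - 5)^2 + 2/(z - 5)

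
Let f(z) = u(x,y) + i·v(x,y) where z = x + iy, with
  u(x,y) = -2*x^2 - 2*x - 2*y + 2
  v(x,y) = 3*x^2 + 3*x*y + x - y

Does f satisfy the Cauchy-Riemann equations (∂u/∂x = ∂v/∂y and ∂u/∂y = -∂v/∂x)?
∂u/∂x = -4*x - 2
∂v/∂y = 3*x - 1
∂u/∂y = -2
∂v/∂x = 6*x + 3*y + 1
∂u/∂x ≠ ∂v/∂y and ∂u/∂y ≠ -∂v/∂x; the Cauchy-Riemann equations are not satisfied, so f is not analytic.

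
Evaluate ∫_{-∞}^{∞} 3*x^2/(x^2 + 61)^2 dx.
Let f(z) = 3*z^2/(z^2 + 61)^2. The denominator has no real zeros and deg Q - deg P = 2 ≥ 2, so the integral of f over the upper semicircle |z| = R tends to 0 as R → ∞. Closing the contour in the upper half-plane,
  ∫_{-∞}^{∞} f(x) dx = 2πi · Σ Res(f, z_k)  over the poles with Im z_k > 0.

Zeros of the denominator: z^2 + 61 = 0 gives z = ±sqrt(61)*I.
Upper half-plane: z = sqrt(61)*I (a pole of order 2).

Write f(z) = g(z)/(z - sqrt(61)*I)^2 with g(z) = 3*z^2/(z + sqrt(61)*I)^2. For a double pole, Res(f, z₀) = g'(z₀):
  g'(z) = 6*sqrt(61)*I*z/(z + sqrt(61)*I)^3
  Res(f, sqrt(61)*I) = g'(sqrt(61)*I) = -3*sqrt(61)*I/244

∫_{-∞}^{∞} f(x) dx = 2πi · (-3*sqrt(61)*I/244) = 3*sqrt(61)*pi/122

Final answer: 3*sqrt(61)*pi/122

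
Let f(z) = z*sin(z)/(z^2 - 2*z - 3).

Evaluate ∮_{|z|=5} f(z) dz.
By the residue theorem, ∮_C f(z) dz = 2πi · (sum of the residues of f at the poles inside |z| = 5).

The denominator factors as (z - 3)*(z + 1), so the singularities of f are simple poles at z = 3, z = -1.
  |3|² = 9 < 25 = 5², so this pole is inside the contour.
  |-1|² = 1 < 25 = 5², so this pole is inside the contour.

With P(z) = z*sin(z) and Q(z) = z^2 - 2*z - 3, each pole is simple, so Res(f, z₀) = P(z₀)/Q'(z₀) with Q'(z) = 2*z - 2.
  Res(f, 3) = P(3)/Q'(3) = (3*sin(3))/(4) = 3*sin(3)/4
  Res(f, -1) = P(-1)/Q'(-1) = (sin(1))/(-4) = -sin(1)/4

Sum of residues inside C: -sin(1)/4 + 3*sin(3)/4
∮_C f(z) dz = 2πi · (-sin(1)/4 + 3*sin(3)/4) = -I*pi*sin(1)/2 + 3*I*pi*sin(3)/2

Final answer: -I*pi*sin(1)/2 + 3*I*pi*sin(3)/2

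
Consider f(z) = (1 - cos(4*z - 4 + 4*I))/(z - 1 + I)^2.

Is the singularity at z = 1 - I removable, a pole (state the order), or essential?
Let u = z - 1 + I. The argument of cos is 4*z - 4 + 4*I = 4u, so
  f = (1 - cos(4u))/u^2 = ((4u)^2/2 - (4u)^4/24 + ...)/u^2 = 8 - (32/3)*u^2 + ...
The Laurent expansion about u = 0 has no negative powers; equivalently lim_{z→1 - I} f(z) = 8 exists and is finite.
So the singularity is removable.

Final answer: removable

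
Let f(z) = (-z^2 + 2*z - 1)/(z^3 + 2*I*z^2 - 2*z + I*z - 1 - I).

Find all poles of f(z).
The singularities of f are the zeros of the denominator. Factoring,
  z^3 + 2*I*z^2 - 2*z + I*z - 1 - I = (z - 1 + I)*(z + 1)*(z + I)
so the candidates are z = 1 - I, z = -1, z = -I.

Check the numerator P(z) = -z^2 + 2*z - 1 at each one:
  P(1 - I) = 1 ≠ 0, so z = 1 - I is a (simple) pole.
  P(-1) = -4 ≠ 0, so z = -1 is a (simple) pole.
  P(-I) = -2*I ≠ 0, so z = -I is a (simple) pole.

Poles of f: {-1, -I, 1 - I}

Final answer: {-1, -I, 1 - I}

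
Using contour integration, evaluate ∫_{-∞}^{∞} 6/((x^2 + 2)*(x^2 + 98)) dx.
Let f(z) = 6/((z^2 + 2)*(z^2 + 98)). The denominator has no real zeros and deg Q - deg P = 4 ≥ 2, so the integral of f over the upper semicircle |z| = R tends to 0 as R → ∞. Closing the contour in the upper half-plane,
  ∫_{-∞}^{∞} f(x) dx = 2πi · Σ Res(f, z_k)  over the poles with Im z_k > 0.

Zeros of the denominator: z^2 + 2 = 0 gives z = ±sqrt(2)*I; z^2 + 98 = 0 gives z = ±7*sqrt(2)*I.
Upper half-plane: z = sqrt(2)*I, z = 7*sqrt(2)*I (simple).

Each pole is a simple zero of Q(z) = z^4 + 100*z^2 + 196, so Res(f, z₀) = P(z₀)/Q'(z₀) with P(z) = 6, Q'(z) = 4*z^3 + 200*z:
  Res(f, sqrt(2)*I) = (6)/(192*sqrt(2)*I) = -sqrt(2)*I/64
  Res(f, 7*sqrt(2)*I) = (6)/(-1344*sqrt(2)*I) = sqrt(2)*I/448

Sum of residues: -3*sqrt(2)*I/224
∫_{-∞}^{∞} f(x) dx = 2πi · (-3*sqrt(2)*I/224) = 3*sqrt(2)*pi/112

Final answer: 3*sqrt(2)*pi/112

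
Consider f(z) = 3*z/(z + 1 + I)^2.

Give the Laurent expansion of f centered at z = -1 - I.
Put w = z - (-1 - I), i.e. z = w - 1 - I. The denominator is w^2, so it suffices to rewrite the numerator in powers of w.

P(z) = 3*z
P(w - 1 - I) = -3 - 3*I + 3*w

Dividing each term by w^2:
  f = (-3 - 3*I)/w^2 + 3/w

Substituting back w = z + 1 + I:
  f(z) = (-3 - 3*I)/(z + 1 + I)^2 + 3/(z + 1 + I)

The series is finite because the numerator is a polynomial; the negative powers form the principal part, and the coefficient of 1/(z + 1 + I) gives Res(f, -1 - I) = 3.

Final answer: (-3 - 3*I)/(z + 1 + I)^2 + 3/(z + 1 + I)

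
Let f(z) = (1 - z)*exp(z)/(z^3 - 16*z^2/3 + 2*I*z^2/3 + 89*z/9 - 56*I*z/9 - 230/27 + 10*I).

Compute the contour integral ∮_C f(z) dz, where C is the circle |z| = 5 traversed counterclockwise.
By the residue theorem, ∮_C f(z) dz = 2πi · (sum of the residues of f at the poles inside |z| = 5).

The denominator factors as (z - 3 - 2*I/3)*(z - 2 - 2*I/3)*(z - 1/3 + 2*I), so the singularities of f are simple poles at z = 3 + 2*I/3, z = 2 + 2*I/3, z = 1/3 - 2*I.
  |3 + 2*I/3|² = 85/9 < 25 = 5², so this pole is inside the contour.
  |2 + 2*I/3|² = 40/9 < 25 = 5², so this pole is inside the contour.
  |1/3 - 2*I|² = 37/9 < 25 = 5², so this pole is inside the contour.

With P(z) = (1 - z)*exp(z) and Q(z) = z^3 - 16*z^2/3 + 2*I*z^2/3 + 89*z/9 - 56*I*z/9 - 230/27 + 10*I, each pole is simple, so Res(f, z₀) = P(z₀)/Q'(z₀) with Q'(z) = 3*z^2 - 32*z/3 + 4*I*z/3 + 89/9 - 56*I/9.
  Res(f, 3 + 2*I/3) = P(3 + 2*I/3)/Q'(3 + 2*I/3) = ((-2 - 2*I/3)*exp(3 + 2*I/3))/(8/3 + 8*I/3) = (-1/2 + I/4)*exp(3 + 2*I/3)
  Res(f, 2 + 2*I/3) = P(2 + 2*I/3)/Q'(2 + 2*I/3) = ((-1 - 2*I/3)*exp(2 + 2*I/3))/(-5/3 - 8*I/3) = (31/89 - 14*I/89)*exp(2 + 2*I/3)
  Res(f, 1/3 - 2*I) = P(1/3 - 2*I)/Q'(1/3 - 2*I) = ((2/3 + 2*I)*exp(1/3 - 2*I))/(-8/3 + 104*I/9) = (27/178 - 33*I/356)*exp(1/3 - 2*I)

Sum of residues inside C: (-1/2 + I/4)*exp(3 + 2*I/3) + (27/178 - 33*I/356)*exp(1/3 - 2*I) + (31/89 - 14*I/89)*exp(2 + 2*I/3)
∮_C f(z) dz = 2πi · ((-1/2 + I/4)*exp(3 + 2*I/3) + (27/178 - 33*I/356)*exp(1/3 - 2*I) + (31/89 - 14*I/89)*exp(2 + 2*I/3)) = pi*(-1/2 - I)*exp(3 + 2*I/3) + pi*(33/178 + 27*I/89)*exp(1/3 - 2*I) + pi*(28/89 + 62*I/89)*exp(2 + 2*I/3)

Final answer: pi*(-1/2 - I)*exp(3 + 2*I/3) + pi*(33/178 + 27*I/89)*exp(1/3 - 2*I) + pi*(28/89 + 62*I/89)*exp(2 + 2*I/3)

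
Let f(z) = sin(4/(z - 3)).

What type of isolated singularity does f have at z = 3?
Let u = z - 3. Then
  sin(4/u) = Σ_{k≥0} (-1)^k (4)^(2k+1)/((2k+1)!·u^(2k+1)) = 4/u - 32/(3*u^3) + 128/(15*u^5) + ...
which has infinitely many negative powers of u, so sin(4/(z - 3)) has an essential singularity at z = 3.
So the singularity is essential.

Final answer: essential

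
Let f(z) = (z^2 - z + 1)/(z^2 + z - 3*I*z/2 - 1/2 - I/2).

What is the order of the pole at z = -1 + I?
1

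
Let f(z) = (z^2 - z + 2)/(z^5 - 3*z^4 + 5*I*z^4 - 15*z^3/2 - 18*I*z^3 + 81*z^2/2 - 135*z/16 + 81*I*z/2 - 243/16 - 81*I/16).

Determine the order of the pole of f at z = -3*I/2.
Factor the denominator:
  z^5 - 3*z^4 + 5*I*z^4 - 15*z^3/2 - 18*I*z^3 + 81*z^2/2 - 135*z/16 + 81*I*z/2 - 243/16 - 81*I/16 = (z + 3*I/2)^4*(z - 3 - I)

The numerator P(z) = z^2 - z + 2 has P(-3*I/2) = -1/4 + 3*I/2 ≠ 0, so no factor of (z + 3*I/2) cancels.
Near z = -3*I/2 we can therefore write f(z) = g(z)/(z + 3*I/2)^4 with g analytic at -3*I/2 and g(-3*I/2) ≠ 0 (g is the numerator divided by the remaining denominator factors).

Hence z = -3*I/2 is a pole of order 4.

Final answer: 4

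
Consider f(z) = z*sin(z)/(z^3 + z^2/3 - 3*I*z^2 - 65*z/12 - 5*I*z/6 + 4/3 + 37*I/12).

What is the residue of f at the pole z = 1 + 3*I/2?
(189/370 - 87*I/370)*sin(1 + 3*I/2)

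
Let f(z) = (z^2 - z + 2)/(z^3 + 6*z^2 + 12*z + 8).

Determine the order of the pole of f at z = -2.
Factor the denominator:
  z^3 + 6*z^2 + 12*z + 8 = (z + 2)^3

The numerator P(z) = z^2 - z + 2 has P(-2) = 8 ≠ 0, so no factor of (z + 2) cancels.
Near z = -2 we can therefore write f(z) = g(z)/(z + 2)^3 with g analytic at -2 and g(-2) ≠ 0 (g is just the numerator).

Hence z = -2 is a pole of order 3.

Final answer: 3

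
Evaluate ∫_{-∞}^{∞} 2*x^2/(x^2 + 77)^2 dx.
Let f(z) = 2*z^2/(z^2 + 77)^2. The denominator has no real zeros and deg Q - deg P = 2 ≥ 2, so the integral of f over the upper semicircle |z| = R tends to 0 as R → ∞. Closing the contour in the upper half-plane,
  ∫_{-∞}^{∞} f(x) dx = 2πi · Σ Res(f, z_k)  over the poles with Im z_k > 0.

Zeros of the denominator: z^2 + 77 = 0 gives z = ±sqrt(77)*I.
Upper half-plane: z = sqrt(77)*I (a pole of order 2).

Write f(z) = g(z)/(z - sqrt(77)*I)^2 with g(z) = 2*z^2/(z + sqrt(77)*I)^2. For a double pole, Res(f, z₀) = g'(z₀):
  g'(z) = 4*sqrt(77)*I*z/(z + sqrt(77)*I)^3
  Res(f, sqrt(77)*I) = g'(sqrt(77)*I) = -sqrt(77)*I/154

∫_{-∞}^{∞} f(x) dx = 2πi · (-sqrt(77)*I/154) = sqrt(77)*pi/77

Final answer: sqrt(77)*pi/77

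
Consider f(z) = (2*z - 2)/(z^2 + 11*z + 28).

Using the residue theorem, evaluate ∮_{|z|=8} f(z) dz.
4*I*pi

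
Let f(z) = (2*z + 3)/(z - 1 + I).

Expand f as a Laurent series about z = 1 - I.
Put w = z - (1 - I), i.e. z = w + 1 - I. The denominator is w, so it suffices to rewrite the numerator in powers of w.

P(z) = 2*z + 3
P(w + 1 - I) = 5 - 2*I + 2*w

Dividing each term by w:
  f = (5 - 2*I)/w + 2

Substituting back w = z - 1 + I:
  f(z) = (5 - 2*I)/(z - 1 + I) + 2

The series is finite because the numerator is a polynomial; the negative powers form the principal part, and the coefficient of 1/(z - 1 + I) gives Res(f, 1 - I) = 5 - 2*I.

Final answer: (5 - 2*I)/(z - 1 + I) + 2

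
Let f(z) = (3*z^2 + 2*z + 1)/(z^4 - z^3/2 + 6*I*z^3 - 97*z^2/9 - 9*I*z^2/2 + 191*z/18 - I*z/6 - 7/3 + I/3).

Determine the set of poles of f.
{-3/2 - 3*I, 1/3, 2/3, 1 - 3*I}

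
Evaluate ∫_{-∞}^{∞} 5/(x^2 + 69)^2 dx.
5*sqrt(69)*pi/9522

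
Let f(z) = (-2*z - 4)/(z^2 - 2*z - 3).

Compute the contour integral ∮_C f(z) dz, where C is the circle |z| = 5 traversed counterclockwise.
By the residue theorem, ∮_C f(z) dz = 2πi · (sum of the residues of f at the poles inside |z| = 5).

The denominator factors as (z - 3)*(z + 1), so the singularities of f are simple poles at z = 3, z = -1.
  |3|² = 9 < 25 = 5², so this pole is inside the contour.
  |-1|² = 1 < 25 = 5², so this pole is inside the contour.

With P(z) = -2*z - 4 and Q(z) = z^2 - 2*z - 3, each pole is simple, so Res(f, z₀) = P(z₀)/Q'(z₀) with Q'(z) = 2*z - 2.
  Res(f, 3) = P(3)/Q'(3) = (-10)/(4) = -5/2
  Res(f, -1) = P(-1)/Q'(-1) = (-2)/(-4) = 1/2

Sum of residues inside C: -2
∮_C f(z) dz = 2πi · (-2) = -4*I*pi

Final answer: -4*I*pi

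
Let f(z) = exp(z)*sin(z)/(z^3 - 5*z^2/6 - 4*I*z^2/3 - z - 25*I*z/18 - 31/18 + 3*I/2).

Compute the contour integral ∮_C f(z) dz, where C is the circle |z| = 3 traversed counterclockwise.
By the residue theorem, ∮_C f(z) dz = 2πi · (sum of the residues of f at the poles inside |z| = 3).

The denominator factors as (z + 1 + 2*I/3)*(z - 1/3 - I)*(z - 3/2 - I), so the singularities of f are simple poles at z = -1 - 2*I/3, z = 1/3 + I, z = 3/2 + I.
  |-1 - 2*I/3|² = 13/9 < 9 = 3², so this pole is inside the contour.
  |1/3 + I|² = 10/9 < 9 = 3², so this pole is inside the contour.
  |3/2 + I|² = 13/4 < 9 = 3², so this pole is inside the contour.

With P(z) = exp(z)*sin(z) and Q(z) = z^3 - 5*z^2/6 - 4*I*z^2/3 - z - 25*I*z/18 - 31/18 + 3*I/2, each pole is simple, so Res(f, z₀) = P(z₀)/Q'(z₀) with Q'(z) = 3*z^2 - 5*z/3 - 8*I*z/3 - 1 - 25*I/18.
  Res(f, -1 - 2*I/3) = P(-1 - 2*I/3)/Q'(-1 - 2*I/3) = (-exp(-1 - 2*I/3)*sin(1 + 2*I/3))/(5/9 + 115*I/18) = (-36/2665 + 414*I/2665)*exp(-1 - 2*I/3)*sin(1 + 2*I/3)
  Res(f, 1/3 + I) = P(1/3 + I)/Q'(1/3 + I) = (exp(1/3 + I)*sin(1/3 + I))/(-14/9 - 35*I/18) = (-72/287 + 90*I/287)*exp(1/3 + I)*sin(1/3 + I)
  Res(f, 3/2 + I) = P(3/2 + I)/Q'(3/2 + I) = (exp(3/2 + I)*sin(3/2 + I))/(35/12 + 35*I/18) = (108/455 - 72*I/455)*exp(3/2 + I)*sin(3/2 + I)

Sum of residues inside C: (-72/287 + 90*I/287)*exp(1/3 + I)*sin(1/3 + I) + (-36/2665 + 414*I/2665)*exp(-1 - 2*I/3)*sin(1 + 2*I/3) + (108/455 - 72*I/455)*exp(3/2 + I)*sin(3/2 + I)
∮_C f(z) dz = 2πi · ((-72/287 + 90*I/287)*exp(1/3 + I)*sin(1/3 + I) + (-36/2665 + 414*I/2665)*exp(-1 - 2*I/3)*sin(1 + 2*I/3) + (108/455 - 72*I/455)*exp(3/2 + I)*sin(3/2 + I)) = pi*(-180/287 - 144*I/287)*exp(1/3 + I)*sin(1/3 + I) + pi*(-828/2665 - 72*I/2665)*exp(-1 - 2*I/3)*sin(1 + 2*I/3) + pi*(144/455 + 216*I/455)*exp(3/2 + I)*sin(3/2 + I)

Final answer: pi*(-180/287 - 144*I/287)*exp(1/3 + I)*sin(1/3 + I) + pi*(-828/2665 - 72*I/2665)*exp(-1 - 2*I/3)*sin(1 + 2*I/3) + pi*(144/455 + 216*I/455)*exp(3/2 + I)*sin(3/2 + I)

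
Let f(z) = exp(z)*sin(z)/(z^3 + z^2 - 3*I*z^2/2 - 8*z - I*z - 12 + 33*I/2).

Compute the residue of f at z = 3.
Write f(z) = P(z)/Q(z) with P(z) = exp(z)*sin(z) and Q(z) = z^3 + z^2 - 3*I*z^2/2 - 8*z - I*z - 12 + 33*I/2.
The denominator factors as Q(z) = (z + 3 + I/2)*(z + 1 - 2*I)*(z - 3), so z = 3 is a simple zero of Q and P is analytic there; z = 3 is therefore a simple pole and
  Res(f, z₀) = P(z₀)/Q'(z₀).

Q'(z) = 3*z^2 + 2*z - 3*I*z - 8 - I, so Q'(3) = 25 - 10*I.
P(3) = exp(3)*sin(3).

Res(f, 3) = (exp(3)*sin(3))/(25 - 10*I) = (1/29 + 2*I/145)*exp(3)*sin(3)

Final answer: (1/29 + 2*I/145)*exp(3)*sin(3)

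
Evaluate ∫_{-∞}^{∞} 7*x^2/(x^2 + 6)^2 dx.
Let f(z) = 7*z^2/(z^2 + 6)^2. The denominator has no real zeros and deg Q - deg P = 2 ≥ 2, so the integral of f over the upper semicircle |z| = R tends to 0 as R → ∞. Closing the contour in the upper half-plane,
  ∫_{-∞}^{∞} f(x) dx = 2πi · Σ Res(f, z_k)  over the poles with Im z_k > 0.

Zeros of the denominator: z^2 + 6 = 0 gives z = ±sqrt(6)*I.
Upper half-plane: z = sqrt(6)*I (a pole of order 2).

Write f(z) = g(z)/(z - sqrt(6)*I)^2 with g(z) = 7*z^2/(z + sqrt(6)*I)^2. For a double pole, Res(f, z₀) = g'(z₀):
  g'(z) = 14*sqrt(6)*I*z/(z + sqrt(6)*I)^3
  Res(f, sqrt(6)*I) = g'(sqrt(6)*I) = -7*sqrt(6)*I/24

∫_{-∞}^{∞} f(x) dx = 2πi · (-7*sqrt(6)*I/24) = 7*sqrt(6)*pi/12

Final answer: 7*sqrt(6)*pi/12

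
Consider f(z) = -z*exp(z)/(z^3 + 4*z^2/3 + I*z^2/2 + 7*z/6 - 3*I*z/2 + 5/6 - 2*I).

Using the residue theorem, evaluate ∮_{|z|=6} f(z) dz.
By the residue theorem, ∮_C f(z) dz = 2πi · (sum of the residues of f at the poles inside |z| = 6).

The denominator factors as (z - 2/3 - I)*(z + 1)*(z + 1 + 3*I/2), so the singularities of f are simple poles at z = 2/3 + I, z = -1, z = -1 - 3*I/2.
  |2/3 + I|² = 13/9 < 36 = 6², so this pole is inside the contour.
  |-1|² = 1 < 36 = 6², so this pole is inside the contour.
  |-1 - 3*I/2|² = 13/4 < 36 = 6², so this pole is inside the contour.

With P(z) = -z*exp(z) and Q(z) = z^3 + 4*z^2/3 + I*z^2/2 + 7*z/6 - 3*I*z/2 + 5/6 - 2*I, each pole is simple, so Res(f, z₀) = P(z₀)/Q'(z₀) with Q'(z) = 3*z^2 + 8*z/3 + I*z + 7/6 - 3*I/2.
  Res(f, 2/3 + I) = P(2/3 + I)/Q'(2/3 + I) = ((-2/3 - I)*exp(2/3 + I))/(5/18 + 35*I/6) = (-3/17 + 9*I/85)*exp(2/3 + I)
  Res(f, -1) = P(-1)/Q'(-1) = (exp(-1))/(3/2 - 5*I/2) = (3/17 + 5*I/17)*exp(-1)
  Res(f, -1 - 3*I/2) = P(-1 - 3*I/2)/Q'(-1 - 3*I/2) = ((1 + 3*I/2)*exp(-1 - 3*I/2))/(-15/4 + 5*I/2) = -2*I*exp(-1 - 3*I/2)/5

Sum of residues inside C: (-3/17 + 9*I/85)*exp(2/3 + I) - 2*I*exp(-1 - 3*I/2)/5 + (3/17 + 5*I/17)*exp(-1)
∮_C f(z) dz = 2πi · ((-3/17 + 9*I/85)*exp(2/3 + I) - 2*I*exp(-1 - 3*I/2)/5 + (3/17 + 5*I/17)*exp(-1)) = pi*(-18/85 - 6*I/17)*exp(2/3 + I) + 4*pi*exp(-1 - 3*I/2)/5 + pi*(-10/17 + 6*I/17)*exp(-1)

Final answer: pi*(-18/85 - 6*I/17)*exp(2/3 + I) + 4*pi*exp(-1 - 3*I/2)/5 + pi*(-10/17 + 6*I/17)*exp(-1)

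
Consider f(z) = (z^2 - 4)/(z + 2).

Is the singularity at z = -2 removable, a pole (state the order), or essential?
removable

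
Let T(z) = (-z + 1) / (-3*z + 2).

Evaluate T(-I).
Substitute z = -I:
  numerator:   -(-I) + 1 = 1 + I
  denominator: -3*(-I) + 2 = 2 + 3*I
T(-I) = (1 + I)/(2 + 3*I); multiplying numerator and denominator by the conjugate 2 - 3*I gives (5 - I)/13 = 5/13 - I/13

Final answer: 5/13 - I/13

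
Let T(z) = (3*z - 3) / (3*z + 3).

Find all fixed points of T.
{-I, I}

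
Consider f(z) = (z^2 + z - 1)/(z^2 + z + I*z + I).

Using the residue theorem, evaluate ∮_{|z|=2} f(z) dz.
By the residue theorem, ∮_C f(z) dz = 2πi · (sum of the residues of f at the poles inside |z| = 2).

The denominator factors as (z + 1)*(z + I), so the singularities of f are simple poles at z = -1, z = -I.
  |-1|² = 1 < 4 = 2², so this pole is inside the contour.
  |-I|² = 1 < 4 = 2², so this pole is inside the contour.

With P(z) = z^2 + z - 1 and Q(z) = z^2 + z + I*z + I, each pole is simple, so Res(f, z₀) = P(z₀)/Q'(z₀) with Q'(z) = 2*z + 1 + I.
  Res(f, -1) = P(-1)/Q'(-1) = (-1)/(-1 + I) = 1/2 + I/2
  Res(f, -I) = P(-I)/Q'(-I) = (-2 - I)/(1 - I) = -1/2 - 3*I/2

Sum of residues inside C: -I
∮_C f(z) dz = 2πi · (-I) = 2*pi

Final answer: 2*pi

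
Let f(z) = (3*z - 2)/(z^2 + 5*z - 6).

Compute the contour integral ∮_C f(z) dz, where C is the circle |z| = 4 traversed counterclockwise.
By the residue theorem, ∮_C f(z) dz = 2πi · (sum of the residues of f at the poles inside |z| = 4).

The denominator factors as (z + 6)*(z - 1), so the singularities of f are simple poles at z = -6, z = 1.
  |-6|² = 36 > 16 = 4², so this pole is outside the contour.
  |1|² = 1 < 16 = 4², so this pole is inside the contour.

With P(z) = 3*z - 2 and Q(z) = z^2 + 5*z - 6, each pole is simple, so Res(f, z₀) = P(z₀)/Q'(z₀) with Q'(z) = 2*z + 5.
  Res(f, 1) = P(1)/Q'(1) = (1)/(7) = 1/7

∮_C f(z) dz = 2πi · (1/7) = 2*I*pi/7

Final answer: 2*I*pi/7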